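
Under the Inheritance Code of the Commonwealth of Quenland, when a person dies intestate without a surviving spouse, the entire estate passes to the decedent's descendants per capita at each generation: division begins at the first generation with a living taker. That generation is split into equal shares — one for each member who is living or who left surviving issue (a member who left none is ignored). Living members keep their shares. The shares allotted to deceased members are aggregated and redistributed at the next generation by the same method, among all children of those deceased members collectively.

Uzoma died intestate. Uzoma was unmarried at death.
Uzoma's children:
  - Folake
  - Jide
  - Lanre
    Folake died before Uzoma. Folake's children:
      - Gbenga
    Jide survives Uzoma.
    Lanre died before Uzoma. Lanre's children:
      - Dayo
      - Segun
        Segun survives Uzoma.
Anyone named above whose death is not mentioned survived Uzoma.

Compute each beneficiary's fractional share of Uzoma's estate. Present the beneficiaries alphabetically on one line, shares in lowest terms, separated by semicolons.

Dayo 2/9; Gbenga 2/9; Jide 1/3; Segun 2/9

There is no surviving spouse, so the entire estate passes to Uzoma's descendants per capita at each generation.
At generation 1 (Folake, Jide, Lanre) there are 3 shares of (1)/3 = 1/3 each.
Living: Jide — each takes 1/3.
Deceased: Folake and Lanre. Their combined 2/3 is pooled and carried to generation 2.
At generation 2 (Gbenga, Dayo, Segun) there are 3 shares of (2/3)/3 = 2/9 each.
Living: Gbenga, Dayo, and Segun — each takes 2/9.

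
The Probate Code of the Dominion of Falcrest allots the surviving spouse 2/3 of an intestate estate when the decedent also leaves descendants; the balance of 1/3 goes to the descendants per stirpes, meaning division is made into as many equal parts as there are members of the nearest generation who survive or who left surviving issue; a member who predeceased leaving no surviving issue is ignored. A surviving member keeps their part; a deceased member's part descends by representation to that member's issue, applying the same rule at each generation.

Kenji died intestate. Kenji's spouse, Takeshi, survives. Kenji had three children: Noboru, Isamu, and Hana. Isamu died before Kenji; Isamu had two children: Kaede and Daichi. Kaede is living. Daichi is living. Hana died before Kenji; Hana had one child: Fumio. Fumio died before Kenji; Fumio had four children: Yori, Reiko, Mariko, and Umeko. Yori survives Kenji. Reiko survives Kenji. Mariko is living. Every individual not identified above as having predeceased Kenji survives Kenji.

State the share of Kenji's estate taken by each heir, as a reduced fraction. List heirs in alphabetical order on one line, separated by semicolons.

Takeshi, as surviving spouse, takes 2/3.
The remaining 1/3 passes to Kenji's descendants per stirpes.
The 1/3 is divided into 3 equal shares of 1/9 among Noboru, Isamu, Hana.
Noboru is living and takes 1/9.
Isamu predeceased; the 1/9 allotted to Isamu's branch passes to Isamu's issue by representation.
The 1/9 is divided into 2 equal shares of 1/18 among Kaede, Daichi.
Kaede is living and takes 1/18.
Daichi is living and takes 1/18.
Hana predeceased; the 1/9 allotted to Hana's branch passes to Hana's issue by representation.
Fumio's line is the sole branch at this level, so the full 1/9 passes to Fumio's issue by representation.
The 1/9 is divided into 4 equal shares of 1/36 among Yori, Reiko, Mariko, Umeko.
Yori is living and takes 1/36.
Reiko is living and takes 1/36.
Mariko is living and takes 1/36.
Umeko is living and takes 1/36.

Daichi 1/18; Kaede 1/18; Mariko 1/36; Noboru 1/9; Reiko 1/36; Takeshi 2/3; Umeko 1/36; Yori 1/36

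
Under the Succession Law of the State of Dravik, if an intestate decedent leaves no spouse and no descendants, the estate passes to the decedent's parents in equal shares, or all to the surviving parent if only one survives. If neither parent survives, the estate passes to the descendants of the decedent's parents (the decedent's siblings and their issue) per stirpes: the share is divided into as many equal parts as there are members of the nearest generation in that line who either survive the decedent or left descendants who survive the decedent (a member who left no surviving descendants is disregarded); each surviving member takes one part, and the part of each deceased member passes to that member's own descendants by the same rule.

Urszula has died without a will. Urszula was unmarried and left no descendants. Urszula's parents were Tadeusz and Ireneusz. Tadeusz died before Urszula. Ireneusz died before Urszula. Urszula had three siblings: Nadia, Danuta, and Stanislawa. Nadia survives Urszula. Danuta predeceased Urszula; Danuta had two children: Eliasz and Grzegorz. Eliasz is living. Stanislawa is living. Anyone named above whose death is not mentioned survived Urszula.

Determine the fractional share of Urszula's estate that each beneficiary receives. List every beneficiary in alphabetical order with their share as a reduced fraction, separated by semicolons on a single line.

Neither parent survives and there are no descendants, so the estate passes to Urszula's siblings and their issue per stirpes.
The estate is divided into 3 equal shares of 1/3 among Nadia, Danuta, Stanislawa.
Nadia is living and takes 1/3.
Danuta predeceased; the 1/3 allotted to Danuta's branch passes to Danuta's issue by representation.
The 1/3 is divided into 2 equal shares of 1/6 among Eliasz, Grzegorz.
Eliasz is living and takes 1/6.
Grzegorz is living and takes 1/6.
Stanislawa is living and takes 1/3.

Eliasz 1/6; Grzegorz 1/6; Nadia 1/3; Stanislawa 1/3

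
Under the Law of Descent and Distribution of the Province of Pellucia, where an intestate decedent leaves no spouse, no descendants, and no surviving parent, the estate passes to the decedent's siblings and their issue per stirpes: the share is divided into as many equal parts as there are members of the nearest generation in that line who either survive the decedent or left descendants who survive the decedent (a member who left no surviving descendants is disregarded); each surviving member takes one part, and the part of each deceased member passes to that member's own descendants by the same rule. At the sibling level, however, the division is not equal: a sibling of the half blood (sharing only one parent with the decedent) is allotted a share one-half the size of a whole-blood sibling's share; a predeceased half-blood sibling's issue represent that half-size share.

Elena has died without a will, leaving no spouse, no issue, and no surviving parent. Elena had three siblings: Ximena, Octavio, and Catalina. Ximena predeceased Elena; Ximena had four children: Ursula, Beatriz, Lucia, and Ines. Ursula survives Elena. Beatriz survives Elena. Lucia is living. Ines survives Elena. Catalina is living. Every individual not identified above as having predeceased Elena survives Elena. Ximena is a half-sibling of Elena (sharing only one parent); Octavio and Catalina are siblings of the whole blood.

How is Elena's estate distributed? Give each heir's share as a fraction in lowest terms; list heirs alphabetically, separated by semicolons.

No spouse, descendants, or parent survives, so the estate passes to Elena's siblings per stirpes.
Half-blood siblings count for one-half the weight of whole-blood siblings at the initial division.
Dividing 1 in proportion to weights (total weight 5/2): Ximena (weight 1/2) → 1/5; Octavio (weight 1) → 2/5; Catalina (weight 1) → 2/5.
Ximena predeceased; the 1/5 allotted to Ximena's branch passes to Ximena's issue by representation.
The 1/5 is divided into 4 equal shares of 1/20 among Ursula, Beatriz, Lucia, Ines.
Ursula is living and takes 1/20.
Beatriz is living and takes 1/20.
Lucia is living and takes 1/20.
Ines is living and takes 1/20.
Octavio is living and takes 2/5.
Catalina is living and takes 2/5.

Beatriz 1/20; Catalina 2/5; Ines 1/20; Lucia 1/20; Octavio 2/5; Ursula 1/20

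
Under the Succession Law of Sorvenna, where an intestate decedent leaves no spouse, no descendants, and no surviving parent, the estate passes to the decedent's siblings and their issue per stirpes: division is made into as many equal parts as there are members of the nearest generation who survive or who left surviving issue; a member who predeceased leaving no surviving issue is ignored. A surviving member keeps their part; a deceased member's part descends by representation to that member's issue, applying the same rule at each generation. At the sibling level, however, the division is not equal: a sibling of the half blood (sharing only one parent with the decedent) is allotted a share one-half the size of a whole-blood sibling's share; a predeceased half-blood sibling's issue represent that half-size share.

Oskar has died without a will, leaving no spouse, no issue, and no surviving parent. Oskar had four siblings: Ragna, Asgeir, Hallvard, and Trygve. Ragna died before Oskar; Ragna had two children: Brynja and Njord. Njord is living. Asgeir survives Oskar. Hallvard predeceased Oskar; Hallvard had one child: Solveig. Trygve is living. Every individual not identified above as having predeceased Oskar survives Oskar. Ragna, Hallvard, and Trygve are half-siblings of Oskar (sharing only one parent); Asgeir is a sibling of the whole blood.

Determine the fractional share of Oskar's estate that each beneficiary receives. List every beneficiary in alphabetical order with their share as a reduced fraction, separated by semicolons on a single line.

Asgeir 2/5; Brynja 1/10; Njord 1/10; Solveig 1/5; Trygve 1/5

No spouse, descendants, or parent survives, so the estate passes to Oskar's siblings per stirpes.
Half-blood siblings count for one-half the weight of whole-blood siblings at the initial division.
Dividing 1 in proportion to weights (total weight 5/2): Ragna (weight 1/2) → 1/5; Asgeir (weight 1) → 2/5; Hallvard (weight 1/2) → 1/5; Trygve (weight 1/2) → 1/5.
Ragna predeceased; the 1/5 allotted to Ragna's branch passes to Ragna's issue by representation.
The 1/5 is divided into 2 equal shares of 1/10 among Brynja, Njord.
Brynja is living and takes 1/10.
Njord is living and takes 1/10.
Asgeir is living and takes 2/5.
Hallvard predeceased; the 1/5 allotted to Hallvard's branch passes to Hallvard's issue by representation.
Solveig is the sole taker at this level and receives the full 1/5.
Trygve is living and takes 1/5.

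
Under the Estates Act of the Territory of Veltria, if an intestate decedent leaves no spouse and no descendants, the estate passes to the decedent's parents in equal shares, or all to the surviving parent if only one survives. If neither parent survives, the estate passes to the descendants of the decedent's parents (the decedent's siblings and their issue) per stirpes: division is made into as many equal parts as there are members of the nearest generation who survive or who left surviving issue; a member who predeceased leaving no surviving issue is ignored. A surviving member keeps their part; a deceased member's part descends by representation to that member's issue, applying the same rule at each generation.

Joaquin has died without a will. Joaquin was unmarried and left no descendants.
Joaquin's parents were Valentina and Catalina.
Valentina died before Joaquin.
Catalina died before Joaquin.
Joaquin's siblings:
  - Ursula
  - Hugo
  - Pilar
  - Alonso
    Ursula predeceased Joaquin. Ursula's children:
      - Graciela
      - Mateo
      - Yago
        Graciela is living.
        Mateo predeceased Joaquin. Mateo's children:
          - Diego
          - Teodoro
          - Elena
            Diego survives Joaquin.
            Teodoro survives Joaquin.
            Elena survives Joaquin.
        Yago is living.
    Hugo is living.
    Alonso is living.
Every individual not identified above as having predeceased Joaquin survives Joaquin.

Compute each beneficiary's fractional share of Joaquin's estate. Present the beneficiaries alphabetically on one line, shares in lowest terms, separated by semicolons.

Alonso 1/4; Diego 1/36; Elena 1/36; Graciela 1/12; Hugo 1/4; Pilar 1/4; Teodoro 1/36; Yago 1/12

Neither parent survives and there are no descendants, so the estate passes to Joaquin's siblings and their issue per stirpes.
The estate is divided into 4 equal shares of 1/4 among Ursula, Hugo, Pilar, Alonso.
Ursula predeceased; the 1/4 allotted to Ursula's branch passes to Ursula's issue by representation.
The 1/4 is divided into 3 equal shares of 1/12 among Graciela, Mateo, Yago.
Graciela is living and takes 1/12.
Mateo predeceased; the 1/12 allotted to Mateo's branch passes to Mateo's issue by representation.
The 1/12 is divided into 3 equal shares of 1/36 among Diego, Teodoro, Elena.
Diego is living and takes 1/36.
Teodoro is living and takes 1/36.
Elena is living and takes 1/36.
Yago is living and takes 1/12.
Hugo is living and takes 1/4.
Pilar is living and takes 1/4.
Alonso is living and takes 1/4.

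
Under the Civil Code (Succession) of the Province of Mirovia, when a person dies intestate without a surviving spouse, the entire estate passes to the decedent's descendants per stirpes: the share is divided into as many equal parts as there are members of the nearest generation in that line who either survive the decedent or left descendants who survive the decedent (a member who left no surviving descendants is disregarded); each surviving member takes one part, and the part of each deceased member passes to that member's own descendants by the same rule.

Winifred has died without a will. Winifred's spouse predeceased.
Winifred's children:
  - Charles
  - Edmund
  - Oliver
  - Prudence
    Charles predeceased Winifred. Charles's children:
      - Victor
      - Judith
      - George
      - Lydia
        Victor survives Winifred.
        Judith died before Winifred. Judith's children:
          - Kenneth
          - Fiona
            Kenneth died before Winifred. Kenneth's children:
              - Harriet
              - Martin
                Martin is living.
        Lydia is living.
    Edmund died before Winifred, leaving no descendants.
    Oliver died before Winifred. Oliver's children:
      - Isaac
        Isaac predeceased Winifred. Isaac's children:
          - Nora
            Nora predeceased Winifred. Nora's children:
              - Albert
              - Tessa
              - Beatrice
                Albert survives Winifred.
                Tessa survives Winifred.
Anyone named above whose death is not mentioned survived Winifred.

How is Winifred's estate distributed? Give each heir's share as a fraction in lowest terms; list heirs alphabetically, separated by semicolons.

There is no surviving spouse, so the entire estate passes to Winifred's descendants per stirpes.
Edmund left no surviving issue, so that branch lapses and is disregarded.
The estate is divided into 3 equal shares of 1/3 among Charles, Oliver, Prudence.
Charles predeceased; the 1/3 allotted to Charles's branch passes to Charles's issue by representation.
The 1/3 is divided into 4 equal shares of 1/12 among Victor, Judith, George, Lydia.
Victor is living and takes 1/12.
Judith predeceased; the 1/12 allotted to Judith's branch passes to Judith's issue by representation.
The 1/12 is divided into 2 equal shares of 1/24 among Kenneth, Fiona.
Kenneth predeceased; the 1/24 allotted to Kenneth's branch passes to Kenneth's issue by representation.
The 1/24 is divided into 2 equal shares of 1/48 among Harriet, Martin.
Harriet is living and takes 1/48.
Martin is living and takes 1/48.
Fiona is living and takes 1/24.
George is living and takes 1/12.
Lydia is living and takes 1/12.
Oliver predeceased; the 1/3 allotted to Oliver's branch passes to Oliver's issue by representation.
Isaac's line is the sole branch at this level, so the full 1/3 passes to Isaac's issue by representation.
Nora's line is the sole branch at this level, so the full 1/3 passes to Nora's issue by representation.
The 1/3 is divided into 3 equal shares of 1/9 among Albert, Tessa, Beatrice.
Albert is living and takes 1/9.
Tessa is living and takes 1/9.
Beatrice is living and takes 1/9.
Prudence is living and takes 1/3.

Albert 1/9; Beatrice 1/9; Fiona 1/24; George 1/12; Harriet 1/48; Lydia 1/12; Martin 1/48; Prudence 1/3; Tessa 1/9; Victor 1/12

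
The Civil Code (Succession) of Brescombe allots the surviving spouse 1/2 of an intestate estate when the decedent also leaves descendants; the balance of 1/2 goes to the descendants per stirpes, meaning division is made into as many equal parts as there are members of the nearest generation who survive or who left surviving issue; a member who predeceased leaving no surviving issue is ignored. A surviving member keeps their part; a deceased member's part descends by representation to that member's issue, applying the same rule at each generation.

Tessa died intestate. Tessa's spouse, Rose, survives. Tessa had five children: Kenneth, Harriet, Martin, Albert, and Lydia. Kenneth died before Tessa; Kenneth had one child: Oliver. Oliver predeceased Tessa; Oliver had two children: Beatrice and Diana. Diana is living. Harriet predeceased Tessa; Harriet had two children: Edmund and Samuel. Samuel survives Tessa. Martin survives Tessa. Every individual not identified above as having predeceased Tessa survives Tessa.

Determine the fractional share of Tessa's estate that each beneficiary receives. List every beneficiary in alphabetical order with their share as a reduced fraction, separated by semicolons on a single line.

Albert 1/10; Beatrice 1/20; Diana 1/20; Edmund 1/20; Lydia 1/10; Martin 1/10; Rose 1/2; Samuel 1/20

Rose, as surviving spouse, takes 1/2.
The remaining 1/2 passes to Tessa's descendants per stirpes.
The 1/2 is divided into 5 equal shares of 1/10 among Kenneth, Harriet, Martin, Albert, Lydia.
Kenneth predeceased; the 1/10 allotted to Kenneth's branch passes to Kenneth's issue by representation.
Oliver's line is the sole branch at this level, so the full 1/10 passes to Oliver's issue by representation.
The 1/10 is divided into 2 equal shares of 1/20 among Beatrice, Diana.
Beatrice is living and takes 1/20.
Diana is living and takes 1/20.
Harriet predeceased; the 1/10 allotted to Harriet's branch passes to Harriet's issue by representation.
The 1/10 is divided into 2 equal shares of 1/20 among Edmund, Samuel.
Edmund is living and takes 1/20.
Samuel is living and takes 1/20.
Martin is living and takes 1/10.
Albert is living and takes 1/10.
Lydia is living and takes 1/10.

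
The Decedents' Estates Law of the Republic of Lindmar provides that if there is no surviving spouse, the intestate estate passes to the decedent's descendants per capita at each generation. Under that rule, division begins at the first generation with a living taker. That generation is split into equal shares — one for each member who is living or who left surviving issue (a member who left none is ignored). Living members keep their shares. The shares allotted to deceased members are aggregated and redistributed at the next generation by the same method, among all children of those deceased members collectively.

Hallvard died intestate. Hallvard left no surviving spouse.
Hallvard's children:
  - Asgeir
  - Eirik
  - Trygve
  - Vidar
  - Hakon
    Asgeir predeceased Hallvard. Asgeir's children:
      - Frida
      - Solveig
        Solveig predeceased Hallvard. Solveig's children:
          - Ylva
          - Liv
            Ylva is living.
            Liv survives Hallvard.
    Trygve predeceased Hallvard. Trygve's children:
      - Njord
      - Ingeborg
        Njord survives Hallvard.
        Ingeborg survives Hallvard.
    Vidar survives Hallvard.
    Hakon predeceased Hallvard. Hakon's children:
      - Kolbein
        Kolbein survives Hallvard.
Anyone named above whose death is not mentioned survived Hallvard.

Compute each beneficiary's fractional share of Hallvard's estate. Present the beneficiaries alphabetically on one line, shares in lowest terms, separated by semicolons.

Eirik 1/5; Frida 3/25; Ingeborg 3/25; Kolbein 3/25; Liv 3/50; Njord 3/25; Vidar 1/5; Ylva 3/50

There is no surviving spouse, so the entire estate passes to Hallvard's descendants per capita at each generation.
At generation 1 (Asgeir, Eirik, Trygve, Vidar, Hakon) there are 5 shares of (1)/5 = 1/5 each.
Living: Eirik and Vidar — each takes 1/5.
Deceased: Asgeir, Trygve, and Hakon. Their combined 3/5 is pooled and carried to generation 2.
At generation 2 (Frida, Solveig, Njord, Ingeborg, Kolbein) there are 5 shares of (3/5)/5 = 3/25 each.
Living: Frida, Njord, Ingeborg, and Kolbein — each takes 3/25.
Deceased: Solveig. That 3/25 share is carried to generation 3.
At generation 3 (Ylva, Liv) there are 2 shares of (3/25)/2 = 3/50 each.
Living: Ylva and Liv — each takes 3/50.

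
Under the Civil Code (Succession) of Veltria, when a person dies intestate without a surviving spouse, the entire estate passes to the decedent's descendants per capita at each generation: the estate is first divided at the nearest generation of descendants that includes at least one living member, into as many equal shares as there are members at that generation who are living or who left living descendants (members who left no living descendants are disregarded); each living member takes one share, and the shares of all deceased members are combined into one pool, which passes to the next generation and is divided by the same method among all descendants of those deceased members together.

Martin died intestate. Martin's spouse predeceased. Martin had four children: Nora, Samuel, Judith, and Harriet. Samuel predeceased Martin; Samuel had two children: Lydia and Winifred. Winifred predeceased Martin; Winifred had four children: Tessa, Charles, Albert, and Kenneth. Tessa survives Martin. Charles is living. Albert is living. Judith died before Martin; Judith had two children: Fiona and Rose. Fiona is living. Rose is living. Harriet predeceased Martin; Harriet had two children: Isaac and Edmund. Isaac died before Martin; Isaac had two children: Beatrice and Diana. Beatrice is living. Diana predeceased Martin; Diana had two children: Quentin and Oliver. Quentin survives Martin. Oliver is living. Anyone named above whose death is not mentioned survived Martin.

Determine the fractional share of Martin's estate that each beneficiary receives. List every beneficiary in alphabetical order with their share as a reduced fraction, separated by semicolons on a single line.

There is no surviving spouse, so the entire estate passes to Martin's descendants per capita at each generation.
At generation 1 (Nora, Samuel, Judith, Harriet) there are 4 shares of (1)/4 = 1/4 each.
Living: Nora — each takes 1/4.
Deceased: Samuel, Judith, and Harriet. Their combined 3/4 is pooled and carried to generation 2.
At generation 2 (Lydia, Winifred, Fiona, Rose, Isaac, Edmund) there are 6 shares of (3/4)/6 = 1/8 each.
Living: Lydia, Fiona, Rose, and Edmund — each takes 1/8.
Deceased: Winifred and Isaac. Their combined 1/4 is pooled and carried to generation 3.
At generation 3 (Tessa, Charles, Albert, Kenneth, Beatrice, Diana) there are 6 shares of (1/4)/6 = 1/24 each.
Living: Tessa, Charles, Albert, Kenneth, and Beatrice — each takes 1/24.
Deceased: Diana. That 1/24 share is carried to generation 4.
At generation 4 (Quentin, Oliver) there are 2 shares of (1/24)/2 = 1/48 each.
Living: Quentin and Oliver — each takes 1/48.

Albert 1/24; Beatrice 1/24; Charles 1/24; Edmund 1/8; Fiona 1/8; Kenneth 1/24; Lydia 1/8; Nora 1/4; Oliver 1/48; Quentin 1/48; Rose 1/8; Tessa 1/24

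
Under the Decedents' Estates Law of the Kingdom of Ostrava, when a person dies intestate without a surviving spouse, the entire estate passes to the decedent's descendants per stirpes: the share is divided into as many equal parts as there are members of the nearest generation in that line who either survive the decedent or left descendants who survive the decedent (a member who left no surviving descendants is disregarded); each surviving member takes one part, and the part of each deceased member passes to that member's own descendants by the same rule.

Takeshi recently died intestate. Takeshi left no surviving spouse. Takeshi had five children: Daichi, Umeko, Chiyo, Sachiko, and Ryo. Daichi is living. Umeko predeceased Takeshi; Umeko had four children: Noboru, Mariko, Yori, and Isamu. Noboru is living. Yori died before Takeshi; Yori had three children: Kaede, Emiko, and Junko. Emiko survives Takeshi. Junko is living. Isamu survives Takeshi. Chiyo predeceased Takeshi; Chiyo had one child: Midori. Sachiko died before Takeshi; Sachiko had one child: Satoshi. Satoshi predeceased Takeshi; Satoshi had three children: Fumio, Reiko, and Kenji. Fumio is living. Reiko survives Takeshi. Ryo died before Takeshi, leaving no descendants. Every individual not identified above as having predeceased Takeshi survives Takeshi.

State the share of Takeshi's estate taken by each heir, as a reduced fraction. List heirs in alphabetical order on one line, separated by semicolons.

Daichi 1/4; Emiko 1/48; Fumio 1/12; Isamu 1/16; Junko 1/48; Kaede 1/48; Kenji 1/12; Mariko 1/16; Midori 1/4; Noboru 1/16; Reiko 1/12

There is no surviving spouse, so the entire estate passes to Takeshi's descendants per stirpes.
Ryo left no surviving issue, so that branch lapses and is disregarded.
The estate is divided into 4 equal shares of 1/4 among Daichi, Umeko, Chiyo, Sachiko.
Daichi is living and takes 1/4.
Umeko predeceased; the 1/4 allotted to Umeko's branch passes to Umeko's issue by representation.
The 1/4 is divided into 4 equal shares of 1/16 among Noboru, Mariko, Yori, Isamu.
Noboru is living and takes 1/16.
Mariko is living and takes 1/16.
Yori predeceased; the 1/16 allotted to Yori's branch passes to Yori's issue by representation.
The 1/16 is divided into 3 equal shares of 1/48 among Kaede, Emiko, Junko.
Kaede is living and takes 1/48.
Emiko is living and takes 1/48.
Junko is living and takes 1/48.
Isamu is living and takes 1/16.
Chiyo predeceased; the 1/4 allotted to Chiyo's branch passes to Chiyo's issue by representation.
Midori is the sole taker at this level and receives the full 1/4.
Sachiko predeceased; the 1/4 allotted to Sachiko's branch passes to Sachiko's issue by representation.
Satoshi's line is the sole branch at this level, so the full 1/4 passes to Satoshi's issue by representation.
The 1/4 is divided into 3 equal shares of 1/12 among Fumio, Reiko, Kenji.
Fumio is living and takes 1/12.
Reiko is living and takes 1/12.
Kenji is living and takes 1/12.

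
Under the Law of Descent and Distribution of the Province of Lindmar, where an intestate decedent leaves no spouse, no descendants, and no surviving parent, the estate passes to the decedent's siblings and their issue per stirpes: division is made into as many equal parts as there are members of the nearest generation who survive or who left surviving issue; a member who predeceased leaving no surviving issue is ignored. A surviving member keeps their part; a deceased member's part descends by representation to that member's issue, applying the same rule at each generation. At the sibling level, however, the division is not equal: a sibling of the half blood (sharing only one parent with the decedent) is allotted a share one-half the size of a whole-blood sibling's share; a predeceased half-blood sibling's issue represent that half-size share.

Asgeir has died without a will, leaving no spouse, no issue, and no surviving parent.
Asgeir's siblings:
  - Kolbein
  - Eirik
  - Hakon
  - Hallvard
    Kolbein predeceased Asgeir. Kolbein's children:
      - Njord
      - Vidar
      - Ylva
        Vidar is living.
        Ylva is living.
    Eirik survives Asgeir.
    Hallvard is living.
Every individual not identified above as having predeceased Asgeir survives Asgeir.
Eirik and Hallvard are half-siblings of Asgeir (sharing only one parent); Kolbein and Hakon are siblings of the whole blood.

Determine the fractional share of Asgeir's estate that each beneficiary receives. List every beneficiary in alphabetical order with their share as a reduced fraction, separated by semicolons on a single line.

No spouse, descendants, or parent survives, so the estate passes to Asgeir's siblings per stirpes.
Half-blood siblings count for one-half the weight of whole-blood siblings at the initial division.
Dividing 1 in proportion to weights (total weight 3): Kolbein (weight 1) → 1/3; Eirik (weight 1/2) → 1/6; Hakon (weight 1) → 1/3; Hallvard (weight 1/2) → 1/6.
Kolbein predeceased; the 1/3 allotted to Kolbein's branch passes to Kolbein's issue by representation.
The 1/3 is divided into 3 equal shares of 1/9 among Njord, Vidar, Ylva.
Njord is living and takes 1/9.
Vidar is living and takes 1/9.
Ylva is living and takes 1/9.
Eirik is living and takes 1/6.
Hakon is living and takes 1/3.
Hallvard is living and takes 1/6.

Eirik 1/6; Hakon 1/3; Hallvard 1/6; Njord 1/9; Vidar 1/9; Ylva 1/9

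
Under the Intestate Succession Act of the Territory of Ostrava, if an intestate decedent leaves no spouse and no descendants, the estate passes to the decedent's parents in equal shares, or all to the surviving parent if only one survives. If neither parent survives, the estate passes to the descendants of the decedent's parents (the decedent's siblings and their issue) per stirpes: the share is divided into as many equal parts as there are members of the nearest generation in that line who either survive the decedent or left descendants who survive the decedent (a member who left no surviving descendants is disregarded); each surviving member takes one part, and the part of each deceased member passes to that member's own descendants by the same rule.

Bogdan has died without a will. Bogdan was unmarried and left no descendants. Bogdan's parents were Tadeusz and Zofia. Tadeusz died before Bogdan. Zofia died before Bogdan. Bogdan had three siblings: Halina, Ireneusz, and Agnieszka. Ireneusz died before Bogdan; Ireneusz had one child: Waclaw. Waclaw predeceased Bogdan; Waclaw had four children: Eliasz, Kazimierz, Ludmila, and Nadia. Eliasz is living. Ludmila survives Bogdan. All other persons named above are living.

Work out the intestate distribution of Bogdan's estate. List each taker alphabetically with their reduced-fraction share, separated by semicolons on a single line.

Neither parent survives and there are no descendants, so the estate passes to Bogdan's siblings and their issue per stirpes.
The estate is divided into 3 equal shares of 1/3 among Halina, Ireneusz, Agnieszka.
Halina is living and takes 1/3.
Ireneusz predeceased; the 1/3 allotted to Ireneusz's branch passes to Ireneusz's issue by representation.
Waclaw's line is the sole branch at this level, so the full 1/3 passes to Waclaw's issue by representation.
The 1/3 is divided into 4 equal shares of 1/12 among Eliasz, Kazimierz, Ludmila, Nadia.
Eliasz is living and takes 1/12.
Kazimierz is living and takes 1/12.
Ludmila is living and takes 1/12.
Nadia is living and takes 1/12.
Agnieszka is living and takes 1/3.

Agnieszka 1/3; Eliasz 1/12; Halina 1/3; Kazimierz 1/12; Ludmila 1/12; Nadia 1/12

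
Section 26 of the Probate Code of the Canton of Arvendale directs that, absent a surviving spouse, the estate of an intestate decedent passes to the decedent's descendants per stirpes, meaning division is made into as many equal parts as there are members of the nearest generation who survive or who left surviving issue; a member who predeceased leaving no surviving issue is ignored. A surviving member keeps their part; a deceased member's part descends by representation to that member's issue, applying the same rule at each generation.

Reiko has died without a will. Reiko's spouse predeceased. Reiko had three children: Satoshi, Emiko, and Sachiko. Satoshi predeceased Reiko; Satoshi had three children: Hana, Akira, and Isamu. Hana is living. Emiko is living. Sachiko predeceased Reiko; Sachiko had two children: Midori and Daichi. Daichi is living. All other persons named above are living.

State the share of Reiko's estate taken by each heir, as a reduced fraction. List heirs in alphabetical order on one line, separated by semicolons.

Akira 1/9; Daichi 1/6; Emiko 1/3; Hana 1/9; Isamu 1/9; Midori 1/6

There is no surviving spouse, so the entire estate passes to Reiko's descendants per stirpes.
The estate is divided into 3 equal shares of 1/3 among Satoshi, Emiko, Sachiko.
Satoshi predeceased; the 1/3 allotted to Satoshi's branch passes to Satoshi's issue by representation.
The 1/3 is divided into 3 equal shares of 1/9 among Hana, Akira, Isamu.
Hana is living and takes 1/9.
Akira is living and takes 1/9.
Isamu is living and takes 1/9.
Emiko is living and takes 1/3.
Sachiko predeceased; the 1/3 allotted to Sachiko's branch passes to Sachiko's issue by representation.
The 1/3 is divided into 2 equal shares of 1/6 among Midori, Daichi.
Midori is living and takes 1/6.
Daichi is living and takes 1/6.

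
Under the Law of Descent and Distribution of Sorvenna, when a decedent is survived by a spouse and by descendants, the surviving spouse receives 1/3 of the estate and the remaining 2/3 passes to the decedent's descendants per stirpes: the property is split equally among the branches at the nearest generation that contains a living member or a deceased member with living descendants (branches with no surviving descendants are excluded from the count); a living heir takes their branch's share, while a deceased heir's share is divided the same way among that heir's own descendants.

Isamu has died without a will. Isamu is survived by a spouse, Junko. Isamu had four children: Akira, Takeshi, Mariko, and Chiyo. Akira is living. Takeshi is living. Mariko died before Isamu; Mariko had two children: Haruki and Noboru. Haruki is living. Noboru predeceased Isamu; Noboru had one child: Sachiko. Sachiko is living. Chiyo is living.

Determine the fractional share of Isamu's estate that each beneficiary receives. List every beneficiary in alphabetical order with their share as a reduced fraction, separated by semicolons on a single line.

Akira 1/6; Chiyo 1/6; Haruki 1/12; Junko 1/3; Sachiko 1/12; Takeshi 1/6

Junko, as surviving spouse, takes 1/3.
The remaining 2/3 passes to Isamu's descendants per stirpes.
The 2/3 is divided into 4 equal shares of 1/6 among Akira, Takeshi, Mariko, Chiyo.
Akira is living and takes 1/6.
Takeshi is living and takes 1/6.
Mariko predeceased; the 1/6 allotted to Mariko's branch passes to Mariko's issue by representation.
The 1/6 is divided into 2 equal shares of 1/12 among Haruki, Noboru.
Haruki is living and takes 1/12.
Noboru predeceased; the 1/12 allotted to Noboru's branch passes to Noboru's issue by representation.
Sachiko is the sole taker at this level and receives the full 1/12.
Chiyo is living and takes 1/6.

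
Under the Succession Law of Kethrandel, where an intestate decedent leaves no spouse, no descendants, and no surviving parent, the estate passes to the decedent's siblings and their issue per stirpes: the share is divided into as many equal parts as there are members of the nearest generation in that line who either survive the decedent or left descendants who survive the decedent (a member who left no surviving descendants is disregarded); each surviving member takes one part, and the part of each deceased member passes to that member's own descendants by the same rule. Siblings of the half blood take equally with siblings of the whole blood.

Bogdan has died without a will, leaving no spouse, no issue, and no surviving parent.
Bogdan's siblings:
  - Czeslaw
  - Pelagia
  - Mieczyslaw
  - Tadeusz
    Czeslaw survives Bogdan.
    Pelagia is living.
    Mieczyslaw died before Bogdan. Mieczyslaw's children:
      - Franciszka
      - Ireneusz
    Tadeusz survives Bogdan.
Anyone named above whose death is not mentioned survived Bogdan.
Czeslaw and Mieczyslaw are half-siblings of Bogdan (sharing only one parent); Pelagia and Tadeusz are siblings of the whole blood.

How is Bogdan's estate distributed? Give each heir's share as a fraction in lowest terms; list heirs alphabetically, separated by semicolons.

Czeslaw 1/4; Franciszka 1/8; Ireneusz 1/8; Pelagia 1/4; Tadeusz 1/4

No spouse, descendants, or parent survives, so the estate passes to Bogdan's siblings per stirpes.
Half-blood and whole-blood siblings take equally under the stated rule.
The estate is divided into 4 equal shares of 1/4 among Czeslaw, Pelagia, Mieczyslaw, Tadeusz.
Czeslaw is living and takes 1/4.
Pelagia is living and takes 1/4.
Mieczyslaw predeceased; the 1/4 allotted to Mieczyslaw's branch passes to Mieczyslaw's issue by representation.
The 1/4 is divided into 2 equal shares of 1/8 among Franciszka, Ireneusz.
Franciszka is living and takes 1/8.
Ireneusz is living and takes 1/8.
Tadeusz is living and takes 1/4.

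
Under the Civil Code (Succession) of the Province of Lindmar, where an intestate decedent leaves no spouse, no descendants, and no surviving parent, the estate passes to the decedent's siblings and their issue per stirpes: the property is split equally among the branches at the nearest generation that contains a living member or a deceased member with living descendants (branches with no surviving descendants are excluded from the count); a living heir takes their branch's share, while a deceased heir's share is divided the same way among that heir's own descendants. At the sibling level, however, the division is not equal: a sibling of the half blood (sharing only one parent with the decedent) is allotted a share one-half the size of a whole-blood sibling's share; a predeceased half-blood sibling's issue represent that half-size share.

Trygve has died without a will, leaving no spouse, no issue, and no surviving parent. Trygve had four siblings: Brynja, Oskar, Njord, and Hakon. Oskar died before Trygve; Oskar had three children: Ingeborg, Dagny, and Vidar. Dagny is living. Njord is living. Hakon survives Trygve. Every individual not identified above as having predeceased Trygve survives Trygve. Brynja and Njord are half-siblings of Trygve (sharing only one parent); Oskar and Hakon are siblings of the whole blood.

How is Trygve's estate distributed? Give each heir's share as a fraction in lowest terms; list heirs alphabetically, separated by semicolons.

No spouse, descendants, or parent survives, so the estate passes to Trygve's siblings per stirpes.
Half-blood siblings count for one-half the weight of whole-blood siblings at the initial division.
Dividing 1 in proportion to weights (total weight 3): Brynja (weight 1/2) → 1/6; Oskar (weight 1) → 1/3; Njord (weight 1/2) → 1/6; Hakon (weight 1) → 1/3.
Brynja is living and takes 1/6.
Oskar predeceased; the 1/3 allotted to Oskar's branch passes to Oskar's issue by representation.
The 1/3 is divided into 3 equal shares of 1/9 among Ingeborg, Dagny, Vidar.
Ingeborg is living and takes 1/9.
Dagny is living and takes 1/9.
Vidar is living and takes 1/9.
Njord is living and takes 1/6.
Hakon is living and takes 1/3.

Brynja 1/6; Dagny 1/9; Hakon 1/3; Ingeborg 1/9; Njord 1/6; Vidar 1/9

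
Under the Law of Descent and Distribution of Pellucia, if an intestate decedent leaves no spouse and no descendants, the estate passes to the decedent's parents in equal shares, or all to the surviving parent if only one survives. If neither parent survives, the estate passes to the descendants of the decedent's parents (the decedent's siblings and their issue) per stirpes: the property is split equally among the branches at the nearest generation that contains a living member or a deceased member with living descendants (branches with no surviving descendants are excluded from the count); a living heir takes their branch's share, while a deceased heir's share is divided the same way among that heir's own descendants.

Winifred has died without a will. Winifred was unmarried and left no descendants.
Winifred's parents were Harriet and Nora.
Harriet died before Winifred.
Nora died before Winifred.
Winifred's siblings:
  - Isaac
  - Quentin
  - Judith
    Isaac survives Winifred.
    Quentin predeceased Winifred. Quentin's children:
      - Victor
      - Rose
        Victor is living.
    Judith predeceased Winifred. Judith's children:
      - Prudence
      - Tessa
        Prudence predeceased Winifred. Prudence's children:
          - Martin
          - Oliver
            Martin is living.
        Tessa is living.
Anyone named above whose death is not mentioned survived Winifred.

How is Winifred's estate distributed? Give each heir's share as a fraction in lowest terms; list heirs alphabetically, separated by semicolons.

Isaac 1/3; Martin 1/12; Oliver 1/12; Rose 1/6; Tessa 1/6; Victor 1/6

Neither parent survives and there are no descendants, so the estate passes to Winifred's siblings and their issue per stirpes.
The estate is divided into 3 equal shares of 1/3 among Isaac, Quentin, Judith.
Isaac is living and takes 1/3.
Quentin predeceased; the 1/3 allotted to Quentin's branch passes to Quentin's issue by representation.
The 1/3 is divided into 2 equal shares of 1/6 among Victor, Rose.
Victor is living and takes 1/6.
Rose is living and takes 1/6.
Judith predeceased; the 1/3 allotted to Judith's branch passes to Judith's issue by representation.
The 1/3 is divided into 2 equal shares of 1/6 among Prudence, Tessa.
Prudence predeceased; the 1/6 allotted to Prudence's branch passes to Prudence's issue by representation.
The 1/6 is divided into 2 equal shares of 1/12 among Martin, Oliver.
Martin is living and takes 1/12.
Oliver is living and takes 1/12.
Tessa is living and takes 1/6.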